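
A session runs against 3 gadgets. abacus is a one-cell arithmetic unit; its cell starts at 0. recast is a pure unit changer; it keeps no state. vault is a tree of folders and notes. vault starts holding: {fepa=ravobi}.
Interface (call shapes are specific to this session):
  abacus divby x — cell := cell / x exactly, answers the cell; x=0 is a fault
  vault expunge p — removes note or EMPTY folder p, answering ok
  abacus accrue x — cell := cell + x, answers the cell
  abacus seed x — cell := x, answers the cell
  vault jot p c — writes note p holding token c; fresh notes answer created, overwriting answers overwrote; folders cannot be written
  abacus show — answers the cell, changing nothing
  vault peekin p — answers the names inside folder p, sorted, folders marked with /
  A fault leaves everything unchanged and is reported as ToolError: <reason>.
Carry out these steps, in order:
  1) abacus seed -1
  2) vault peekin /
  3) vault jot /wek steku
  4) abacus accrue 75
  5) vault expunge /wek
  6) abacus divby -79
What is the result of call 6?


Answer: -74/79

Derivation:
-> abacus seed(x→-1)
<- -1
-> vault peekin(p→/)
<- [fepa]
-> vault jot(p→/wek, c→steku)
<- created
-> abacus accrue(x→75)
<- 74
-> vault expunge(p→/wek)
<- ok
-> abacus divby(x→-79)
<- -74/79


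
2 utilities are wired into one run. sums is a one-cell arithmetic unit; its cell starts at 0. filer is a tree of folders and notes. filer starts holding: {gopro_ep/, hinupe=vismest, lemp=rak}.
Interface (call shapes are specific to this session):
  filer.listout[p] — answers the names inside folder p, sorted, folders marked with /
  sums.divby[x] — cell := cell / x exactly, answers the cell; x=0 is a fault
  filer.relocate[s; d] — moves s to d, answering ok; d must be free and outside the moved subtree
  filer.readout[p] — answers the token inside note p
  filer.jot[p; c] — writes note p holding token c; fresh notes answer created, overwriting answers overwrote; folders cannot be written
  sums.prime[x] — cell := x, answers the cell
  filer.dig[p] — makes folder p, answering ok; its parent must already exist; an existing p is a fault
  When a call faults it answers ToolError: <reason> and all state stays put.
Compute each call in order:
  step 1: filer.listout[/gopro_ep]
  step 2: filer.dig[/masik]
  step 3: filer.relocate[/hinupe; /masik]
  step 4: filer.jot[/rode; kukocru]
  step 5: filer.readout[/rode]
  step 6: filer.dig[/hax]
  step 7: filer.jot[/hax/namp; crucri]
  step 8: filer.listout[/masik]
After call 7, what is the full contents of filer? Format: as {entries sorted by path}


>> filer.listout(/gopro_ep)
<< []
>> filer.dig(/masik)
<< ok
>> filer.relocate(/hinupe, /masik)
<< ToolError: exists
>> filer.jot(/rode, kukocru)
<< created
>> filer.readout(/rode)
<< kukocru
>> filer.dig(/hax)
<< ok
>> filer.jot(/hax/namp, crucri)
<< created
>> filer.listout(/masik)
<< []

Answer: {gopro_ep/, hax/, hax/namp=crucri, hinupe=vismest, lemp=rak, masik/, rode=kukocru}


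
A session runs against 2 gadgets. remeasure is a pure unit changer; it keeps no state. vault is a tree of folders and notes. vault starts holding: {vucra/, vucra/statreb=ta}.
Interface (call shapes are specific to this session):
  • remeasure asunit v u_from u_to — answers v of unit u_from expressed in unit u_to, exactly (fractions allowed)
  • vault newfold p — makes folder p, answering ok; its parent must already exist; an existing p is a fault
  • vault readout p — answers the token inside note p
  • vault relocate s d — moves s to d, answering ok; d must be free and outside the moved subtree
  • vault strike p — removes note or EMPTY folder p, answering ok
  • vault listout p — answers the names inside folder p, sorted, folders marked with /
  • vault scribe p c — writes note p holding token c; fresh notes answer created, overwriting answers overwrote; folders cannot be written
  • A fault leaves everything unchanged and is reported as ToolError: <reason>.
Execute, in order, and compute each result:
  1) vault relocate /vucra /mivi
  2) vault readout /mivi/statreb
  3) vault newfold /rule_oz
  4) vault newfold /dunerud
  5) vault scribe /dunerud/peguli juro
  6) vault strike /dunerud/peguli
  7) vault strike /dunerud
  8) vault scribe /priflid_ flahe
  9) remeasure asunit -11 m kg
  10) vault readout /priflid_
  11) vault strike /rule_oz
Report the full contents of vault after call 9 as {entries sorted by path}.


>> vault relocate(s: /vucra, d: /mivi)
<< ok
>> vault readout(p: /mivi/statreb)
<< ta
>> vault newfold(p: /rule_oz)
<< ok
>> vault newfold(p: /dunerud)
<< ok
>> vault scribe(p: /dunerud/peguli, c: juro)
<< created
>> vault strike(p: /dunerud/peguli)
<< ok
>> vault strike(p: /dunerud)
<< ok
>> vault scribe(p: /priflid_, c: flahe)
<< created
>> remeasure asunit(v: -11, u_from: m, u_to: kg)
<< ToolError: incompatible units
>> vault readout(p: /priflid_)
<< flahe
>> vault strike(p: /rule_oz)
<< ok

Answer: {mivi/, mivi/statreb=ta, priflid_=flahe, rule_oz/}


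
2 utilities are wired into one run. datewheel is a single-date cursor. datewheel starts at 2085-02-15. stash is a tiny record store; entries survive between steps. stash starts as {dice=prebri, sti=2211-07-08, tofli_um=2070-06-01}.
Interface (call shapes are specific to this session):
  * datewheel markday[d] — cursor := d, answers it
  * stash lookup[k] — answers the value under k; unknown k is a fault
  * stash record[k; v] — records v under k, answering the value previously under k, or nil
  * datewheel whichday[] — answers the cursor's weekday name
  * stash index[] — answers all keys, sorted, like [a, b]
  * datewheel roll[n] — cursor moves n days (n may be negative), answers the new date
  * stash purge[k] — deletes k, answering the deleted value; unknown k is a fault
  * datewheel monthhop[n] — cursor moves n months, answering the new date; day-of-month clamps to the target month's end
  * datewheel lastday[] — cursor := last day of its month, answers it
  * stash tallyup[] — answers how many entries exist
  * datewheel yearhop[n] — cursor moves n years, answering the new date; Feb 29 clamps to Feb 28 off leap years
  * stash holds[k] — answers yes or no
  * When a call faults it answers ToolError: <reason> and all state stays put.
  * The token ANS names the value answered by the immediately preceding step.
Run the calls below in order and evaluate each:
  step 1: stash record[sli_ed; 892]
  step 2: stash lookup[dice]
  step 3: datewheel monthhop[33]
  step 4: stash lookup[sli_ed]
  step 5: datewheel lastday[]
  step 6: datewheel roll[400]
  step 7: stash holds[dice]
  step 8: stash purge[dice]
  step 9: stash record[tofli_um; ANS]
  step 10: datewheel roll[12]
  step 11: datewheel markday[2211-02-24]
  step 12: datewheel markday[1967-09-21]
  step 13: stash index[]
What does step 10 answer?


# 1. stash record(k: sli_ed, v: 892) -> nil
# 2. stash lookup(k: dice) -> prebri
# 3. datewheel monthhop(n: 33) -> 2087-11-15
# 4. stash lookup(k: sli_ed) -> 892
# 5. datewheel lastday() -> 2087-11-30
# 6. datewheel roll(n: 400) -> 2089-01-03
# 7. stash holds(k: dice) -> yes
# 8. stash purge(k: dice) -> prebri
# 9. stash record(k: tofli_um, v: ANS) -> 2070-06-01
# 10. datewheel roll(n: 12) -> 2089-01-15
# 11. datewheel markday(d: 2211-02-24) -> 2211-02-24
# 12. datewheel markday(d: 1967-09-21) -> 1967-09-21
# 13. stash index() -> [sli_ed, sti, tofli_um]

Answer: 2089-01-15


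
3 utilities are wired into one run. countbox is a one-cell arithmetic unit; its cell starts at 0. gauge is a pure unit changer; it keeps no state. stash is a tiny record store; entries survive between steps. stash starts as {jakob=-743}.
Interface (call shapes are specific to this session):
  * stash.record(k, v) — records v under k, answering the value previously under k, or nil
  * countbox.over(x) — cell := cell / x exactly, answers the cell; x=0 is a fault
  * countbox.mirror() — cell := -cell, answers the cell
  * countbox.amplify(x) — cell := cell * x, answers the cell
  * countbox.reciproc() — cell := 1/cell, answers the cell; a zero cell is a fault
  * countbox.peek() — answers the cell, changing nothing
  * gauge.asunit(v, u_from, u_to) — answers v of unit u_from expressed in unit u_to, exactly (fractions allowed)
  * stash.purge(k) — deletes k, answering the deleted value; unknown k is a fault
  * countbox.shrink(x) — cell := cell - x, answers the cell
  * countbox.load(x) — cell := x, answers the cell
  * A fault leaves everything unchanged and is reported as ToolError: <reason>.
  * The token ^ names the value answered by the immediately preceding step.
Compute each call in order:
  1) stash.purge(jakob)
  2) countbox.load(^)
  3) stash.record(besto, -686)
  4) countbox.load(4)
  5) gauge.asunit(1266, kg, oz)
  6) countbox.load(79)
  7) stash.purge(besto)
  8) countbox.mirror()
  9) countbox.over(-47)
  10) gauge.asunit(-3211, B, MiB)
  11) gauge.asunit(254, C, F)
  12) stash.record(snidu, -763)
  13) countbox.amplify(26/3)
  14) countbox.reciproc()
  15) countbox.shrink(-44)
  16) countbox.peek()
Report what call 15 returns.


I use stash.purge on k='jakob', — result: -743.
I try countbox.load on x='^', and get -743.
I call stash.record on k='besto', v='-686', — result: nil.
I invoke countbox.load on x='4', which returns 4.
Calling gauge.asunit on v='1266', u_from='kg', u_to='oz', and observe 2025600000000/45359237.
Next I call countbox.load on x='79', and observe 79.
I use stash.purge on k='besto', — result: -686.
Then countbox.mirror(), which returns -79.
I try countbox.over on x='-47', and observe 79/47.
Calling gauge.asunit on v='-3211', u_from='B', u_to='MiB', giving -3211/1048576.
Next I call gauge.asunit on v='254', u_from='C', u_to='F', giving 2446/5.
I use stash.record on k='snidu', v='-763', giving nil.
I call countbox.amplify on x='26/3', yielding 2054/141.
Calling countbox.reciproc, and get 141/2054.
Using countbox.shrink on x='-44', — result: 90517/2054.
I use countbox.peek(), and see 90517/2054.

Answer: 90517/2054


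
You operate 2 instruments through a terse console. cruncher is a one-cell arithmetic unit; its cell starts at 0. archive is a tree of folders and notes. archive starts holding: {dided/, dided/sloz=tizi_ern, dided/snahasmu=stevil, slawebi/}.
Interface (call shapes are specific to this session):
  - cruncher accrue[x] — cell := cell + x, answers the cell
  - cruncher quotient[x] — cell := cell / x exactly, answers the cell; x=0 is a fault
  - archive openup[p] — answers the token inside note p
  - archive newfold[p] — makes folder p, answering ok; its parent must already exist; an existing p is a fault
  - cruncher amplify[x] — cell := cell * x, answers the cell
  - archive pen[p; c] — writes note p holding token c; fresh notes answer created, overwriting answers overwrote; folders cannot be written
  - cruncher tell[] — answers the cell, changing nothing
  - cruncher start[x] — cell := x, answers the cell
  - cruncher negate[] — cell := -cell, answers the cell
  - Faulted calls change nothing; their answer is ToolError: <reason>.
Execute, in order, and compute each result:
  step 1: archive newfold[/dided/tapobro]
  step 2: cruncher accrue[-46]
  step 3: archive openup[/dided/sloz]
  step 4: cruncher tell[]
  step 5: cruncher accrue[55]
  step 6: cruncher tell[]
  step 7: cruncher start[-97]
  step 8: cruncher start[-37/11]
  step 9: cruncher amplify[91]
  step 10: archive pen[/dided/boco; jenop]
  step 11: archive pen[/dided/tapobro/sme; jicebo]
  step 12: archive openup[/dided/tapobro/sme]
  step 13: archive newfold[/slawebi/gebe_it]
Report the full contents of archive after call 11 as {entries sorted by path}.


~$ archive newfold /dided/tapobro
:: ok
~$ cruncher accrue -46
:: -46
~$ archive openup /dided/sloz
:: tizi_ern
~$ cruncher tell
:: -46
~$ cruncher accrue 55
:: 9
~$ cruncher tell
:: 9
~$ cruncher start -97
:: -97
~$ cruncher start -37/11
:: -37/11
~$ cruncher amplify 91
:: -3367/11
~$ archive pen /dided/boco jenop
:: created
~$ archive pen /dided/tapobro/sme jicebo
:: created
~$ archive openup /dided/tapobro/sme
:: jicebo
~$ archive newfold /slawebi/gebe_it
:: ok

Answer: {dided/, dided/boco=jenop, dided/sloz=tizi_ern, dided/snahasmu=stevil, dided/tapobro/, dided/tapobro/sme=jicebo, slawebi/}


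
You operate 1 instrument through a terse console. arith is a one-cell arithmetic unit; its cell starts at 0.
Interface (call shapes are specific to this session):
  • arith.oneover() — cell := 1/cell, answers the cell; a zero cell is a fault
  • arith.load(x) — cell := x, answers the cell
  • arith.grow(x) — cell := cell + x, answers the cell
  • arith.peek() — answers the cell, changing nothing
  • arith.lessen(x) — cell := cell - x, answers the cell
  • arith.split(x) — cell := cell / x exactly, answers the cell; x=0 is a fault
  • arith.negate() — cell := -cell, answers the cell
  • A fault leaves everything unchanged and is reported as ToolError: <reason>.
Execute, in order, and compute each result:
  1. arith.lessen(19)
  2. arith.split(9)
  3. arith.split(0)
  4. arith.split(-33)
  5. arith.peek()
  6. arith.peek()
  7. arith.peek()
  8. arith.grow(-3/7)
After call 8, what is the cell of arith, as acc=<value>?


Answer: acc=-758/2079

Derivation:
→ arith.lessen(19)
← -19
→ arith.split(9)
← -19/9
→ arith.split(0)
← ToolError: division by zero
→ arith.split(-33)
← 19/297
→ arith.peek()
← 19/297
→ arith.peek()
← 19/297
→ arith.peek()
← 19/297
→ arith.grow(-3/7)
← -758/2079


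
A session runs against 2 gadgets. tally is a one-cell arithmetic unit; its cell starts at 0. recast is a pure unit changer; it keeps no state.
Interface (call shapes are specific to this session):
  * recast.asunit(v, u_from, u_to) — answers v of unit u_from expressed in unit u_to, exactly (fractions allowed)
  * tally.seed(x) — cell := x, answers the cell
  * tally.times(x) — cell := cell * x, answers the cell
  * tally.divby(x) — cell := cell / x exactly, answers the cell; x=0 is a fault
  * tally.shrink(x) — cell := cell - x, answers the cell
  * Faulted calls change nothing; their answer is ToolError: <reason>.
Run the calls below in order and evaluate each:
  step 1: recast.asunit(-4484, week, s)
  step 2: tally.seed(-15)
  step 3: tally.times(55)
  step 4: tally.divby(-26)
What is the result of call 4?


Answer: 825/26

Derivation:
~$ recast.asunit v: -4484 u_from: week u_to: s
[out] -2711923200
~$ tally.seed x: -15
[out] -15
~$ tally.times x: 55
[out] -825
~$ tally.divby x: -26
[out] 825/26


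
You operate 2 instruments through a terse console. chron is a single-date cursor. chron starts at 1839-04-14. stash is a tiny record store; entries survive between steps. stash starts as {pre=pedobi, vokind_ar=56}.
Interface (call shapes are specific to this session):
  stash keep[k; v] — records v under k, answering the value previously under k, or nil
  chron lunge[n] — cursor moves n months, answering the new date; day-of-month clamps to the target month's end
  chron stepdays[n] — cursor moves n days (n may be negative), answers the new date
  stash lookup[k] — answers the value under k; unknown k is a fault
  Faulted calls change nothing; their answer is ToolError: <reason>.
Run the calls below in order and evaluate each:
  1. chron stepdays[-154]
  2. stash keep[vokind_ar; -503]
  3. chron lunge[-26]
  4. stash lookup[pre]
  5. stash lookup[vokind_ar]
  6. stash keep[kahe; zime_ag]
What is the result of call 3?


Answer: 1836-09-11

Derivation:
==> chron stepdays(n→-154)
<== 1838-11-11
==> stash keep(k→vokind_ar, v→-503)
<== 56
==> chron lunge(n→-26)
<== 1836-09-11
==> stash lookup(k→pre)
<== pedobi
==> stash lookup(k→vokind_ar)
<== -503
==> stash keep(k→kahe, v→zime_ag)
<== nil


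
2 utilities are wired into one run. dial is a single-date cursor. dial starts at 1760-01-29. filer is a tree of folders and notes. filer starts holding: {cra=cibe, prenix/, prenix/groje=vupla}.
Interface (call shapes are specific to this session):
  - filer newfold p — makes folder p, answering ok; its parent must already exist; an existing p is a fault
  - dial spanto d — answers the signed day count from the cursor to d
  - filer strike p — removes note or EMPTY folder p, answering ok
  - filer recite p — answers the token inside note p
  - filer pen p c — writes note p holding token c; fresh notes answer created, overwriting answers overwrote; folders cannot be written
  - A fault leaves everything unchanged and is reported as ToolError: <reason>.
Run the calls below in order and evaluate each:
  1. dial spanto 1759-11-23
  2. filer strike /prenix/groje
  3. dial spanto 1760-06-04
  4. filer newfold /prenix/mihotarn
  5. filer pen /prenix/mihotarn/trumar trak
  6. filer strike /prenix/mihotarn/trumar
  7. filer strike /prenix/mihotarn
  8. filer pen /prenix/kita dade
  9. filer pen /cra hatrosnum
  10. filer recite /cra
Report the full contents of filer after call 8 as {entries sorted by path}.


Answer: {cra=cibe, prenix/, prenix/kita=dade}

Derivation:
I call dial spanto with d: 1759-11-23, and observe -67.
I run filer strike with p: /prenix/groje, → ok.
I run dial spanto with d: 1760-06-04: 127.
I call filer newfold with p: /prenix/mihotarn, and observe ok.
Calling filer pen with p: /prenix/mihotarn/trumar, c: trak, and see created.
Then filer strike with p: /prenix/mihotarn/trumar, giving ok.
Invoking filer strike with p: /prenix/mihotarn, and see ok.
I call filer pen with p: /prenix/kita, c: dade, → created.
Then filer pen with p: /cra, c: hatrosnum, giving overwrote.
Now I run filer recite with p: /cra, → hatrosnum.


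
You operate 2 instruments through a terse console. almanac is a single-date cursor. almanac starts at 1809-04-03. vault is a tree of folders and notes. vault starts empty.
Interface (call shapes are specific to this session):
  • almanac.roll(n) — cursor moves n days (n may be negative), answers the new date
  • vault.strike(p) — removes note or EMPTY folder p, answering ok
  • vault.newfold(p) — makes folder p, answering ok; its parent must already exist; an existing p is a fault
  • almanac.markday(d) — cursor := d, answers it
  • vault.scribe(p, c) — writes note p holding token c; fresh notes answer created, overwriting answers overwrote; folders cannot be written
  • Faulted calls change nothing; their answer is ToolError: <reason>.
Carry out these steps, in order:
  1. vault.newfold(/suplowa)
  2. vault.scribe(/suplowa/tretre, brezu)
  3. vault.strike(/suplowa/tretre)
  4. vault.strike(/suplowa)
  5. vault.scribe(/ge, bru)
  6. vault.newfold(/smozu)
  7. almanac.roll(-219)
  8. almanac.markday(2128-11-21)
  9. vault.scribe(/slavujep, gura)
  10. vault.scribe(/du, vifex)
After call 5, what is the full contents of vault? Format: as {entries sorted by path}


% 1. vault.newfold(p='/suplowa') -> ok
% 2. vault.scribe(p='/suplowa/tretre', c='brezu') -> created
% 3. vault.strike(p='/suplowa/tretre') -> ok
% 4. vault.strike(p='/suplowa') -> ok
% 5. vault.scribe(p='/ge', c='bru') -> created
% 6. vault.newfold(p='/smozu') -> ok
% 7. almanac.roll(n='-219') -> 1808-08-27
% 8. almanac.markday(d='2128-11-21') -> 2128-11-21
% 9. vault.scribe(p='/slavujep', c='gura') -> created
% 10. vault.scribe(p='/du', c='vifex') -> created

Answer: {ge=bru}


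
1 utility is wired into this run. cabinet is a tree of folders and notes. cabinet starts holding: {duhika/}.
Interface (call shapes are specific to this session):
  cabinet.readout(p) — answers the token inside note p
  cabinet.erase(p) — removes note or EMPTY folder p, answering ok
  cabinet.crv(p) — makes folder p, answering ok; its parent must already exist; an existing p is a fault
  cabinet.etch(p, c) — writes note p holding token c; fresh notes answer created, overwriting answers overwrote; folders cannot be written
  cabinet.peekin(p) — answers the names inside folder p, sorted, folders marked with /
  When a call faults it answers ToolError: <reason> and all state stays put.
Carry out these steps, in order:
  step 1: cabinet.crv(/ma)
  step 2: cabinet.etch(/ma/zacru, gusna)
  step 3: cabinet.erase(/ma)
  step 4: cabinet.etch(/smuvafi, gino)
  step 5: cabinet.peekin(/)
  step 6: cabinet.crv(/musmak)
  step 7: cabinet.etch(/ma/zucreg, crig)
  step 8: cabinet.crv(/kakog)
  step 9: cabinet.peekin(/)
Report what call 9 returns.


// 1. cabinet.crv(p→/ma) : ok
// 2. cabinet.etch(p→/ma/zacru, c→gusna) : created
// 3. cabinet.erase(p→/ma) : ToolError: not empty
// 4. cabinet.etch(p→/smuvafi, c→gino) : created
// 5. cabinet.peekin(p→/) : [duhika/, ma/, smuvafi]
// 6. cabinet.crv(p→/musmak) : ok
// 7. cabinet.etch(p→/ma/zucreg, c→crig) : created
// 8. cabinet.crv(p→/kakog) : ok
// 9. cabinet.peekin(p→/) : [duhika/, kakog/, ma/, musmak/, smuvafi]

Answer: [duhika/, kakog/, ma/, musmak/, smuvafi]


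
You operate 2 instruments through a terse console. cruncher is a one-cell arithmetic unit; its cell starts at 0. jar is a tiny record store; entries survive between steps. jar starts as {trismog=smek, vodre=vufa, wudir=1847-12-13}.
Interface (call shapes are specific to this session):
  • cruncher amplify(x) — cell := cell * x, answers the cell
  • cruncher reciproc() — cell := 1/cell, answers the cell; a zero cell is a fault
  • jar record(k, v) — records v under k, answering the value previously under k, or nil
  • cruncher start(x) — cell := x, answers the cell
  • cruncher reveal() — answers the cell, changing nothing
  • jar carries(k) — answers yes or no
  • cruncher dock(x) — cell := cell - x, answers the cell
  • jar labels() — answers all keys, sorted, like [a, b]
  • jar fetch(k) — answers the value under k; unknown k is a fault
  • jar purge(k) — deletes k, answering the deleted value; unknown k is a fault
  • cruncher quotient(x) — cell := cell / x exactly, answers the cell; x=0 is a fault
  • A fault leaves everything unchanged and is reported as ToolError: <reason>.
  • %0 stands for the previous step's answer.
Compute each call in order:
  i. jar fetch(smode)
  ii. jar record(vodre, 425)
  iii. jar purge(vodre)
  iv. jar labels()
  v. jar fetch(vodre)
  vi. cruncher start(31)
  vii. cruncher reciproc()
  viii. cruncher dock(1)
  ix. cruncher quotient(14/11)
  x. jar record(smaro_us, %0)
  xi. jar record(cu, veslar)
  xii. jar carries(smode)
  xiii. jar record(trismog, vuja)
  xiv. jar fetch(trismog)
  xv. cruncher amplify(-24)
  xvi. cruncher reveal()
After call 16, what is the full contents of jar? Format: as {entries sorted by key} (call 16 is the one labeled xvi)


·→ jar fetch(smode)
·← ToolError: no such key smode
·→ jar record(vodre, 425)
·← vufa
·→ jar purge(vodre)
·← 425
·→ jar labels()
·← [trismog, wudir]
·→ jar fetch(vodre)
·← ToolError: no such key vodre
·→ cruncher start(31)
·← 31
·→ cruncher reciproc()
·← 1/31
·→ cruncher dock(1)
·← -30/31
·→ cruncher quotient(14/11)
·← -165/217
·→ jar record(smaro_us, %0)
·← nil
·→ jar record(cu, veslar)
·← nil
·→ jar carries(smode)
·← no
·→ jar record(trismog, vuja)
·← smek
·→ jar fetch(trismog)
·← vuja
·→ cruncher amplify(-24)
·← 3960/217
·→ cruncher reveal()
·← 3960/217

Answer: {cu=veslar, smaro_us=-165/217, trismog=vuja, wudir=1847-12-13}


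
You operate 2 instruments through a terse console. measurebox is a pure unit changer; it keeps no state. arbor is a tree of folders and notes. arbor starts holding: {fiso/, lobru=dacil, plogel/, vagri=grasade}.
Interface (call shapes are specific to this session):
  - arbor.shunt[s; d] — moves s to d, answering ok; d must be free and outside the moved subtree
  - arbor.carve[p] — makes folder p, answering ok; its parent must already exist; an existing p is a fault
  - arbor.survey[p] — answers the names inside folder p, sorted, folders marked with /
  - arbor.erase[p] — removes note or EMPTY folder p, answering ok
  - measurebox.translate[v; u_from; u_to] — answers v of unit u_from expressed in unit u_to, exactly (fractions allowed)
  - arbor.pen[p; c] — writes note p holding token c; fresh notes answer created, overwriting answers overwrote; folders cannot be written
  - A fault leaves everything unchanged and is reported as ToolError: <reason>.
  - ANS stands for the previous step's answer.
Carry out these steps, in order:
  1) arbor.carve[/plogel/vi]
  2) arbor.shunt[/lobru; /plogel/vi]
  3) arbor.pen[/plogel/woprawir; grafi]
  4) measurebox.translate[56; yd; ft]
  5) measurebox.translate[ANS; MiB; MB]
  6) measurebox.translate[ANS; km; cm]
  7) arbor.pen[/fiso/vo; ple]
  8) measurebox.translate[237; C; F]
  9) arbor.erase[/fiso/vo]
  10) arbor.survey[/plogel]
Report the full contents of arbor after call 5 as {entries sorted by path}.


Answer: {fiso/, lobru=dacil, plogel/, plogel/vi/, plogel/woprawir=grafi, vagri=grasade}

Derivation:
I run carve with p→/plogel/vi, and get ok.
I run shunt with s→/lobru, d→/plogel/vi, yielding ToolError: exists.
I call pen with p→/plogel/woprawir, c→grafi, giving created.
Using translate with v→56, u_from→yd, u_to→ft: 168.
I invoke translate with v→ANS, u_from→MiB, u_to→MB, giving 2752512/15625.
I invoke translate with v→ANS, u_from→km, u_to→cm, yielding 88080384/5.
Using pen with p→/fiso/vo, c→ple, and observe created.
I call translate with v→237, u_from→C, u_to→F, yielding 2293/5.
I run erase with p→/fiso/vo, which returns ok.
I use survey with p→/plogel, — result: [vi/, woprawir].


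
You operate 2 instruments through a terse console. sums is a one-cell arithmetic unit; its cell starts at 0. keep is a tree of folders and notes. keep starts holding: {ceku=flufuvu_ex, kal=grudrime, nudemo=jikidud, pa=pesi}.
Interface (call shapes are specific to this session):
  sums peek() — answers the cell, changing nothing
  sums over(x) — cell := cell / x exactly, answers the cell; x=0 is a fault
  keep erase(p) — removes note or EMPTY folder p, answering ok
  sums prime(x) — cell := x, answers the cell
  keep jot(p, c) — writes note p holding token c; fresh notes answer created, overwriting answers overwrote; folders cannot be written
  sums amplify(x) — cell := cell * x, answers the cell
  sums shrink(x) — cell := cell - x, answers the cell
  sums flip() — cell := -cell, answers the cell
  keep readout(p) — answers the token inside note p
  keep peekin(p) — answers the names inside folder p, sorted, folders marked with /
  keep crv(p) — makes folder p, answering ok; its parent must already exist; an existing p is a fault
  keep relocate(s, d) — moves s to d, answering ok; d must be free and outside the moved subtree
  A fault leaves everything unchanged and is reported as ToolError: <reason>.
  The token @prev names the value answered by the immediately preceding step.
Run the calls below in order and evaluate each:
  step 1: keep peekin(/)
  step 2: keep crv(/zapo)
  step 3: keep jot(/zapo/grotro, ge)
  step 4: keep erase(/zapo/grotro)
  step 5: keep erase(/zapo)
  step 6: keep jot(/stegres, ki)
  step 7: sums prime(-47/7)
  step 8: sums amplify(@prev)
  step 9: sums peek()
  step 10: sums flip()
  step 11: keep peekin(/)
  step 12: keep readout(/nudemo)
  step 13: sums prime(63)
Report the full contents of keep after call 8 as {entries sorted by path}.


Answer: {ceku=flufuvu_ex, kal=grudrime, nudemo=jikidud, pa=pesi, stegres=ki}

Derivation:
# keep peekin(/) ~> [ceku, kal, nudemo, pa]
# keep crv(/zapo) ~> ok
# keep jot(/zapo/grotro, ge) ~> created
# keep erase(/zapo/grotro) ~> ok
# keep erase(/zapo) ~> ok
# keep jot(/stegres, ki) ~> created
# sums prime(-47/7) ~> -47/7
# sums amplify(@prev) ~> 2209/49
# sums peek() ~> 2209/49
# sums flip() ~> -2209/49
# keep peekin(/) ~> [ceku, kal, nudemo, pa, stegres]
# keep readout(/nudemo) ~> jikidud
# sums prime(63) ~> 63


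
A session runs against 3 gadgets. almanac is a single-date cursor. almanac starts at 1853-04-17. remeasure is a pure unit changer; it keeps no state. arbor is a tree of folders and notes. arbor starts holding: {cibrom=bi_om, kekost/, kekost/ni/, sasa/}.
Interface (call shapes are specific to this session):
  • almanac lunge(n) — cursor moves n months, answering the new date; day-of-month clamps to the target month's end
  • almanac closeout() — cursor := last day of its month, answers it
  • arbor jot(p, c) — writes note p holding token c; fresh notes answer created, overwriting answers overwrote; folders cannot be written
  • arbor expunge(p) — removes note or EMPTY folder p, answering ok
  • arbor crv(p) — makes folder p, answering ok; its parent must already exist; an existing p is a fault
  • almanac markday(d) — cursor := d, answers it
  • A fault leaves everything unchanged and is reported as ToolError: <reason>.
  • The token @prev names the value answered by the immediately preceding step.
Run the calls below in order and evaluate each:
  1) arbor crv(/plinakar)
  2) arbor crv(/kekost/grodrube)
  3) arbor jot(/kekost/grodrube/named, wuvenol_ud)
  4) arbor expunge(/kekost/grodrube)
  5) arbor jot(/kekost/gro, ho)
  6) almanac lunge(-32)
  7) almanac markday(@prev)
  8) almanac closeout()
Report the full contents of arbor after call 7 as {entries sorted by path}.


Answer: {cibrom=bi_om, kekost/, kekost/gro=ho, kekost/grodrube/, kekost/grodrube/named=wuvenol_ud, kekost/ni/, plinakar/, sasa/}

Derivation:
·→ arbor crv(p='/plinakar')
·← ok
·→ arbor crv(p='/kekost/grodrube')
·← ok
·→ arbor jot(p='/kekost/grodrube/named', c='wuvenol_ud')
·← created
·→ arbor expunge(p='/kekost/grodrube')
·← ToolError: not empty
·→ arbor jot(p='/kekost/gro', c='ho')
·← created
·→ almanac lunge(n='-32')
·← 1850-08-17
·→ almanac markday(d='@prev')
·← 1850-08-17
·→ almanac closeout()
·← 1850-08-31


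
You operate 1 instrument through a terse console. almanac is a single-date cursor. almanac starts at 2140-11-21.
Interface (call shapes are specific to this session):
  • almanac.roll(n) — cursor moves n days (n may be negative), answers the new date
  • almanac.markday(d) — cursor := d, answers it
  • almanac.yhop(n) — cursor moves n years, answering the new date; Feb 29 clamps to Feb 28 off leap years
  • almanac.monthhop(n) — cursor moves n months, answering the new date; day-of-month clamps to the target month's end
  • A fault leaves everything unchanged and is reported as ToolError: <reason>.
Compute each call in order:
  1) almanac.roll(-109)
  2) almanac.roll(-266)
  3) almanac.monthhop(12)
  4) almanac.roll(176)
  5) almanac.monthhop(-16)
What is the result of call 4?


Answer: 2141-05-07

Derivation:
$ almanac.roll n=-109
  2140-08-04
$ almanac.roll n=-266
  2139-11-12
$ almanac.monthhop n=12
  2140-11-12
$ almanac.roll n=176
  2141-05-07
$ almanac.monthhop n=-16
  2140-01-07


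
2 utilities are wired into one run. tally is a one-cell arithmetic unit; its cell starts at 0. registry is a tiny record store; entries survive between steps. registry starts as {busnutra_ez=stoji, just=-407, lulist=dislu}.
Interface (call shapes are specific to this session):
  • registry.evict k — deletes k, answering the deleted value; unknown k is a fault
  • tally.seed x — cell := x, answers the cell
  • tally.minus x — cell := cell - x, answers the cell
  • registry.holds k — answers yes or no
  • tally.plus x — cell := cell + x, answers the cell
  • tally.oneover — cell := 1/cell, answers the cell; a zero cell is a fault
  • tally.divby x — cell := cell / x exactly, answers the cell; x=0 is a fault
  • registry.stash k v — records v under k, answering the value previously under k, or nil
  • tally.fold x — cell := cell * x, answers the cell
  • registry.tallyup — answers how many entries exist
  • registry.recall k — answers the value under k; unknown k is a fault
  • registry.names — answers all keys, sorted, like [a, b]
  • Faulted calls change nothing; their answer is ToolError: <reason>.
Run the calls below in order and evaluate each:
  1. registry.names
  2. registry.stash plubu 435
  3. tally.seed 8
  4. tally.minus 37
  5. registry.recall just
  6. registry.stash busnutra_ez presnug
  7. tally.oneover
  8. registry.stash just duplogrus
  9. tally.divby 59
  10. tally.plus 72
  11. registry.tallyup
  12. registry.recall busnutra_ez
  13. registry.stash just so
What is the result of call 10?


Answer: 123191/1711

Derivation:
! 1. registry.names() => [busnutra_ez, just, lulist]
! 2. registry.stash(k='plubu', v='435') => nil
! 3. tally.seed(x='8') => 8
! 4. tally.minus(x='37') => -29
! 5. registry.recall(k='just') => -407
! 6. registry.stash(k='busnutra_ez', v='presnug') => stoji
! 7. tally.oneover() => -1/29
! 8. registry.stash(k='just', v='duplogrus') => -407
! 9. tally.divby(x='59') => -1/1711
! 10. tally.plus(x='72') => 123191/1711
! 11. registry.tallyup() => 4
! 12. registry.recall(k='busnutra_ez') => presnug
! 13. registry.stash(k='just', v='so') => duplogrus


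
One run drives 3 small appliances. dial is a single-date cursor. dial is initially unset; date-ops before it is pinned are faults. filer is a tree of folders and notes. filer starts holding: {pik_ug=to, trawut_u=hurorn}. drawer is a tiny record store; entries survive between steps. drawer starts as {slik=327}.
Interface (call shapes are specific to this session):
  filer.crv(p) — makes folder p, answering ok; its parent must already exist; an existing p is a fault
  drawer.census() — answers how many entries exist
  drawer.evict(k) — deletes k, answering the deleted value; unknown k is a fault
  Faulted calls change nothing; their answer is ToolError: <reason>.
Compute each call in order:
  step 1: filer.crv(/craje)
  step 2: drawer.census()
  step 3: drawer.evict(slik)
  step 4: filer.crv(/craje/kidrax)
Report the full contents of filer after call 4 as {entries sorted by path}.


Answer: {craje/, craje/kidrax/, pik_ug=to, trawut_u=hurorn}

Derivation:
# filer.crv(p=/craje) ~> ok
# drawer.census() ~> 1
# drawer.evict(k=slik) ~> 327
# filer.crv(p=/craje/kidrax) ~> ok


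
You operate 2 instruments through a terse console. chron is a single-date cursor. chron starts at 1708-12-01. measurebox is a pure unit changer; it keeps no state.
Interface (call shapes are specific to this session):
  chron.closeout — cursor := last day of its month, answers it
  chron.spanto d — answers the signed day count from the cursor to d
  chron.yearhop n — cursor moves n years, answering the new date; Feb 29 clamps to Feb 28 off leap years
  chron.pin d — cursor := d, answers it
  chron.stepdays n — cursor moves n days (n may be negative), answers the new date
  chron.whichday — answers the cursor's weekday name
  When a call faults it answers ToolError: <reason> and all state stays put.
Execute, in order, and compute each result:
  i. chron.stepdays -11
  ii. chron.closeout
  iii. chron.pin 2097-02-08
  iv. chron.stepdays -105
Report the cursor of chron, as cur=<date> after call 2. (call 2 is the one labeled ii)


Answer: cur=1708-11-30

Derivation:
Invoking chron.stepdays(n→-11), which returns 1708-11-20.
Next I call chron.closeout, yielding 1708-11-30.
I run chron.pin(d→2097-02-08), and get 2097-02-08.
I call chron.stepdays(n→-105), and get 2096-10-26.


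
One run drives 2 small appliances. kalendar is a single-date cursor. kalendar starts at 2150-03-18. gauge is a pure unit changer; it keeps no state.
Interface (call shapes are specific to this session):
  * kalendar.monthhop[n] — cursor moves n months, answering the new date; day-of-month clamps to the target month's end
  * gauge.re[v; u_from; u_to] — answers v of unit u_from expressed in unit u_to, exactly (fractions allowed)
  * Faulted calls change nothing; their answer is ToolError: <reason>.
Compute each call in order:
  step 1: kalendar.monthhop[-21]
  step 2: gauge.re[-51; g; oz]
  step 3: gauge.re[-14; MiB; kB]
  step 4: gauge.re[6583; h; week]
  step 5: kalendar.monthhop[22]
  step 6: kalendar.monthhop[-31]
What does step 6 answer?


>>> kalendar.monthhop n='-21'
:: 2148-06-18
>>> gauge.re v='-51' u_from='g' u_to='oz'
:: -81600000/45359237
>>> gauge.re v='-14' u_from='MiB' u_to='kB'
:: -1835008/125
>>> gauge.re v='6583' u_from='h' u_to='week'
:: 6583/168
>>> kalendar.monthhop n='22'
:: 2150-04-18
>>> kalendar.monthhop n='-31'
:: 2147-09-18

Answer: 2147-09-18


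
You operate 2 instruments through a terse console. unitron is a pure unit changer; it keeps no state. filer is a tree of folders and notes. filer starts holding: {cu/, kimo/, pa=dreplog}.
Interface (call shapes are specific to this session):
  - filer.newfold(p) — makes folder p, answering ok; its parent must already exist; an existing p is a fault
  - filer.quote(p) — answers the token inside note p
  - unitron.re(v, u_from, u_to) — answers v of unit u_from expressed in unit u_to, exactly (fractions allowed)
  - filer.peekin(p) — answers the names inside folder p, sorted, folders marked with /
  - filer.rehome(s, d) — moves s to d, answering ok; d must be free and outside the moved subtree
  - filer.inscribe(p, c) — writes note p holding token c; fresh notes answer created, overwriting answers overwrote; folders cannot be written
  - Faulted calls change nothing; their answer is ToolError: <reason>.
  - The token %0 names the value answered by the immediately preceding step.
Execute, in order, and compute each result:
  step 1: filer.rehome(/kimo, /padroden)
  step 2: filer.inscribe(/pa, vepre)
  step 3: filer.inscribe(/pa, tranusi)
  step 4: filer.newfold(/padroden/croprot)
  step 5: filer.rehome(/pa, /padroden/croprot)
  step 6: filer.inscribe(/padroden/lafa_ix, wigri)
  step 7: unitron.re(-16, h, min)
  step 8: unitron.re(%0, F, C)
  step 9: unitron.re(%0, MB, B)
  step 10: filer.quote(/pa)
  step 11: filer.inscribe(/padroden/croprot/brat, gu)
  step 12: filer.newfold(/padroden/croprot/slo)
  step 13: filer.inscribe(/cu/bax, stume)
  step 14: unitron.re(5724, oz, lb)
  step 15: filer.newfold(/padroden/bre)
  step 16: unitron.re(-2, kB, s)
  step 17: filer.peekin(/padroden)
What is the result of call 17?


Answer: [bre/, croprot/, lafa_ix]

Derivation:
Now I run filer.rehome with /kimo, /padroden, yielding ok.
I try filer.inscribe with /pa, vepre: overwrote.
I invoke filer.inscribe with /pa, tranusi, yielding overwrote.
I run filer.newfold with /padroden/croprot, and get ok.
Then filer.rehome with /pa, /padroden/croprot, — result: ToolError: exists.
Calling filer.inscribe with /padroden/lafa_ix, wigri, and observe created.
Next I call unitron.re with -16, h, min, yielding -960.
Now I run unitron.re with %0, F, C, giving -4960/9.
Next I call unitron.re with %0, MB, B, and see -4960000000/9.
I try filer.quote with /pa, — result: tranusi.
Calling filer.inscribe with /padroden/croprot/brat, gu, giving created.
Now I run filer.newfold with /padroden/croprot/slo: ok.
Using filer.inscribe with /cu/bax, stume, and observe created.
I run unitron.re with 5724, oz, lb, and get 1431/4.
I call filer.newfold with /padroden/bre, — result: ok.
I invoke unitron.re with -2, kB, s, — result: ToolError: incompatible units.
I run filer.peekin with /padroden, → [bre/, croprot/, lafa_ix].


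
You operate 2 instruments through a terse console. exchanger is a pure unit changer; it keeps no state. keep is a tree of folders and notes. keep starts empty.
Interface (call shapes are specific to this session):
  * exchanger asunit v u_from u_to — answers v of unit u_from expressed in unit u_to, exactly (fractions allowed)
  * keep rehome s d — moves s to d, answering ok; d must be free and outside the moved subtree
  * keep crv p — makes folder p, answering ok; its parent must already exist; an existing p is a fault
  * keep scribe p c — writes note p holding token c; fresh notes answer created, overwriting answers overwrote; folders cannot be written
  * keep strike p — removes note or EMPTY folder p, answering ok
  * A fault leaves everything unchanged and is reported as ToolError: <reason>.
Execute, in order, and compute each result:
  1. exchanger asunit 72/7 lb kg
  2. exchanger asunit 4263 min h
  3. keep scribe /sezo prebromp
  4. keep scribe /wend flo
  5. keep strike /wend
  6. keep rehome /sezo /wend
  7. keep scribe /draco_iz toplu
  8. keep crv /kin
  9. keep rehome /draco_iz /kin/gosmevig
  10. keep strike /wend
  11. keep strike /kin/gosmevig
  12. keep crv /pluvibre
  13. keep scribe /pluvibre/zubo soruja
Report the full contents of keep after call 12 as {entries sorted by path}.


Answer: {kin/, pluvibre/}

Derivation:
Now I run exchanger asunit(72/7, lb, kg): 58319019/12500000.
Calling exchanger asunit(4263, min, h), → 1421/20.
Now I run keep scribe(/sezo, prebromp), → created.
Using keep scribe(/wend, flo), — result: created.
Now I run keep strike(/wend), and see ok.
I call keep rehome(/sezo, /wend), giving ok.
I invoke keep scribe(/draco_iz, toplu), yielding created.
Next I call keep crv(/kin): ok.
I try keep rehome(/draco_iz, /kin/gosmevig), and observe ok.
I run keep strike(/wend), and see ok.
Then keep strike(/kin/gosmevig), yielding ok.
Using keep crv(/pluvibre), yielding ok.
I invoke keep scribe(/pluvibre/zubo, soruja), and see created.
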